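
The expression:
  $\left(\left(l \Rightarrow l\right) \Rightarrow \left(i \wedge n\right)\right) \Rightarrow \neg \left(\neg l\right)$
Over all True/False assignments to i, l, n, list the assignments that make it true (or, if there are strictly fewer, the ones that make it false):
is false only for:
  i=True, l=False, n=True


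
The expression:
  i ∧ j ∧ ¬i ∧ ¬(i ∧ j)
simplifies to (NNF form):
False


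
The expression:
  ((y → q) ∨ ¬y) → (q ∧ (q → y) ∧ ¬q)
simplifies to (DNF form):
y ∧ ¬q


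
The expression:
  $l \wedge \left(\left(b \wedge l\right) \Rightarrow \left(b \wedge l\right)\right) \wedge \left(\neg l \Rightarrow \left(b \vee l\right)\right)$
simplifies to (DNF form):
$l$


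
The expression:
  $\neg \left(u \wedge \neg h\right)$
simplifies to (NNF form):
$h \vee \neg u$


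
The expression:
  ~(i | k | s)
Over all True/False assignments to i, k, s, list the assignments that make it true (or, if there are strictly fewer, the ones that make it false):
is true only for:
  i=False, k=False, s=False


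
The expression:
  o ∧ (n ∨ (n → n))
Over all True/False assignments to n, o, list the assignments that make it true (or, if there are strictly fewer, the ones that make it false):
is true only for:
  n=False, o=True;
  n=True, o=True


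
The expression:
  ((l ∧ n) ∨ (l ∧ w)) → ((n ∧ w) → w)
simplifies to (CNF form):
True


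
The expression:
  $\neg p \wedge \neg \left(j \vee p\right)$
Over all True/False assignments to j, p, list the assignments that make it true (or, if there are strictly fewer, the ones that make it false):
is true only for:
  j=False, p=False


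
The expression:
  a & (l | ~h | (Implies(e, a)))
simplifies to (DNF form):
a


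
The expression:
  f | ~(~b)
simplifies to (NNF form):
b | f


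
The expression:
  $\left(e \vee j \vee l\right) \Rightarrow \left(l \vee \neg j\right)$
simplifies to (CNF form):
$l \vee \neg j$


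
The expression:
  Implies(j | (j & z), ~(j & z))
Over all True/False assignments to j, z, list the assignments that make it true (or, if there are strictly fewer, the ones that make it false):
is false only for:
  j=True, z=True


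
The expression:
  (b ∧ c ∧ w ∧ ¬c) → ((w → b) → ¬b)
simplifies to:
True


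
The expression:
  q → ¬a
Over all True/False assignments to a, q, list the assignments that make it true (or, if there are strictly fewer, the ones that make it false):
is false only for:
  a=True, q=True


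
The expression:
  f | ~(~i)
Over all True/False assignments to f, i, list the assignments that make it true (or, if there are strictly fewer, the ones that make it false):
is false only for:
  f=False, i=False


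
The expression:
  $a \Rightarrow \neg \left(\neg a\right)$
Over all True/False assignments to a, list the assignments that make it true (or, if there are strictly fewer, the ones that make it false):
is always true.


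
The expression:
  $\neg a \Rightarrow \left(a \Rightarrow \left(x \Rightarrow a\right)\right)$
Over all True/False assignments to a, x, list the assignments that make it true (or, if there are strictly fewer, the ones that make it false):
is always true.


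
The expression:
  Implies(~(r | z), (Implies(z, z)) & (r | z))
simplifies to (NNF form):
r | z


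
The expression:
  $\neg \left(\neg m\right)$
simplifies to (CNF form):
$m$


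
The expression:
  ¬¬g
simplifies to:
g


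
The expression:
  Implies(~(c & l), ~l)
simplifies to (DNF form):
c | ~l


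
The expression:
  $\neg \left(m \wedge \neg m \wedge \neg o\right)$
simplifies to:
$\text{True}$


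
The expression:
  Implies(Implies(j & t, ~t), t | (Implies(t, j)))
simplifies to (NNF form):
True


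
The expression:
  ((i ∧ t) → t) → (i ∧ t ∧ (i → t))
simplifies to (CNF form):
i ∧ t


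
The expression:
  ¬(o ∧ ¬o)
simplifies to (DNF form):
True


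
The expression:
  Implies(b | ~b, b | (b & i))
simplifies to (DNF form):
b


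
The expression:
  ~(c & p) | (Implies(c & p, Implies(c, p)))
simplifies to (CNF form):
True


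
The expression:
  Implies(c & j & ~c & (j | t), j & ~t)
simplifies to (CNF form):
True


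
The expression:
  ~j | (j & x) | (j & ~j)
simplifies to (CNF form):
x | ~j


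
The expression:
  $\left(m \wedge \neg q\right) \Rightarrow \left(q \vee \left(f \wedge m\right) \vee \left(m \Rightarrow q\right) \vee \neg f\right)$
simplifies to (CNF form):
$\text{True}$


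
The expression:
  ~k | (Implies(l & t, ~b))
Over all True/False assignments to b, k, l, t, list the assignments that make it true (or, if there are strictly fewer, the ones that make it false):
is false only for:
  b=True, k=True, l=True, t=True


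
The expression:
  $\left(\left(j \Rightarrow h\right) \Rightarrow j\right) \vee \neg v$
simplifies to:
$j \vee \neg v$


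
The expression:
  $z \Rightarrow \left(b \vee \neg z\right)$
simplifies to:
$b \vee \neg z$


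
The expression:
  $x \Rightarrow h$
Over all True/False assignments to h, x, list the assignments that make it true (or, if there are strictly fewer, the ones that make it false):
is false only for:
  h=False, x=True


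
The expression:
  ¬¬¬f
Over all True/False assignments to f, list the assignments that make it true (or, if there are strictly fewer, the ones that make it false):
is true only for:
  f=False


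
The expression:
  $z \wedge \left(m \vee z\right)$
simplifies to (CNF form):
$z$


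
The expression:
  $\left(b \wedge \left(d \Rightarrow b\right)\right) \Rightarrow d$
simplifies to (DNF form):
$d \vee \neg b$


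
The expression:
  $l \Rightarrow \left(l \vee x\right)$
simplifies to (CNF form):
$\text{True}$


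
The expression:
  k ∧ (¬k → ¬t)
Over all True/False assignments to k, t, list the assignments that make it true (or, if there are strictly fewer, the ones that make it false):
is true only for:
  k=True, t=False;
  k=True, t=True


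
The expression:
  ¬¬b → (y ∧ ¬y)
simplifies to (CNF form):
¬b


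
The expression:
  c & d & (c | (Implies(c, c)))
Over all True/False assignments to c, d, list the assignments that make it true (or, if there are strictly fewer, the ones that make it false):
is true only for:
  c=True, d=True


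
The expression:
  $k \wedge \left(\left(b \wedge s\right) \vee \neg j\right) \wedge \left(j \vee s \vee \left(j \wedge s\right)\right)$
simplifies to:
$k \wedge s \wedge \left(b \vee \neg j\right)$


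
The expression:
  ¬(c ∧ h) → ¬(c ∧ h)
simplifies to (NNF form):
True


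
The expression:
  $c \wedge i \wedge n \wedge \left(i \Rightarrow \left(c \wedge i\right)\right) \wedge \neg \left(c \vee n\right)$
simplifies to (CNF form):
$\text{False}$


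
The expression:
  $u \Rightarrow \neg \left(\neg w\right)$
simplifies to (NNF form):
$w \vee \neg u$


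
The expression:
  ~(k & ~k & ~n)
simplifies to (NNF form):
True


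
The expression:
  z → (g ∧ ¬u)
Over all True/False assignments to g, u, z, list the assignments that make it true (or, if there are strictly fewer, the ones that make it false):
is false only for:
  g=False, u=False, z=True;
  g=False, u=True, z=True;
  g=True, u=True, z=True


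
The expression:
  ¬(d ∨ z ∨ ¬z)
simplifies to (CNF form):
False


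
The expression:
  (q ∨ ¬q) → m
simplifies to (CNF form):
m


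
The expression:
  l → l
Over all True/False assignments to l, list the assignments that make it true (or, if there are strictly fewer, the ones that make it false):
is always true.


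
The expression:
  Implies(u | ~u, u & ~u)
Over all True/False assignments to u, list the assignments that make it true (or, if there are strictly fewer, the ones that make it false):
is never true.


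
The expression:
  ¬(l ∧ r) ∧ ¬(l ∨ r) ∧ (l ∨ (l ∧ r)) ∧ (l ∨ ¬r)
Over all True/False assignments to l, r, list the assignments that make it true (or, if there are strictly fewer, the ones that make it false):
is never true.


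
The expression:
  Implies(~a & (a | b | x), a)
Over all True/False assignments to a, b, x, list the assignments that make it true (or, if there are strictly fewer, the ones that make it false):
is false only for:
  a=False, b=False, x=True;
  a=False, b=True, x=False;
  a=False, b=True, x=True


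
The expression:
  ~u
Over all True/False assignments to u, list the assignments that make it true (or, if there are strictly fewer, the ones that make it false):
is true only for:
  u=False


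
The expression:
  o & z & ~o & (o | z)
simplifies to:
False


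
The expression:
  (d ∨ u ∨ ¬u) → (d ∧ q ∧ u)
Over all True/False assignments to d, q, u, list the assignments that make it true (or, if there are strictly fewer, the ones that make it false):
is true only for:
  d=True, q=True, u=True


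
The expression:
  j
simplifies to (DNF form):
j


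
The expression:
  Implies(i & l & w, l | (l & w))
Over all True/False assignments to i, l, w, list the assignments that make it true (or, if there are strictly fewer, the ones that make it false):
is always true.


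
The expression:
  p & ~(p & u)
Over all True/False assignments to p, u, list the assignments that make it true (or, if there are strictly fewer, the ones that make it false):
is true only for:
  p=True, u=False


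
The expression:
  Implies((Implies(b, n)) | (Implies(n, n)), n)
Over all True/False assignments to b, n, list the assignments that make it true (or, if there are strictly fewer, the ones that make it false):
is true only for:
  b=False, n=True;
  b=True, n=True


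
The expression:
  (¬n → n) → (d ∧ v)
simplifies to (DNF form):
(d ∧ v) ∨ ¬n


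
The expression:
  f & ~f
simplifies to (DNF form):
False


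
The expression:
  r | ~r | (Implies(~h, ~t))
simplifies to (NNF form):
True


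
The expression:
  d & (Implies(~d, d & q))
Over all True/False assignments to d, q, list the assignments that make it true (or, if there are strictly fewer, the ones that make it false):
is true only for:
  d=True, q=False;
  d=True, q=True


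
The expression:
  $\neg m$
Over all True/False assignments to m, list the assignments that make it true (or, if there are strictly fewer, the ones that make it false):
is true only for:
  m=False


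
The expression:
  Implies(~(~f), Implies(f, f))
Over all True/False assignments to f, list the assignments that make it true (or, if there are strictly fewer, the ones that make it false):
is always true.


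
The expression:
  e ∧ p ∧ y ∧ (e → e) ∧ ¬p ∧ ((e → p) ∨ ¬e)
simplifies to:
False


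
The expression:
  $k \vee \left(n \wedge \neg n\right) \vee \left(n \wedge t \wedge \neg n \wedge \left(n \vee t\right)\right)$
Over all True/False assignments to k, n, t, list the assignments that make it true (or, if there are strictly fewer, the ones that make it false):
is true only for:
  k=True, n=False, t=False;
  k=True, n=False, t=True;
  k=True, n=True, t=False;
  k=True, n=True, t=True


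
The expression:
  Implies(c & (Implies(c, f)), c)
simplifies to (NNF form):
True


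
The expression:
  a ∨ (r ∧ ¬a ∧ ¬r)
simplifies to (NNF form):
a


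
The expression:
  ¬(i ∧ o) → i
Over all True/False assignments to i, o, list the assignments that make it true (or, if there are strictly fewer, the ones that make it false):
is true only for:
  i=True, o=False;
  i=True, o=True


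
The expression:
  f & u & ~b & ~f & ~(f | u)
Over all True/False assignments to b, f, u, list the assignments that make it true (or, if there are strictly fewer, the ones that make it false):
is never true.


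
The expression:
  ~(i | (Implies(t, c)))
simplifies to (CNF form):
t & ~c & ~i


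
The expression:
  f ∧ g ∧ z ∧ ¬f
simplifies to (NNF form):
False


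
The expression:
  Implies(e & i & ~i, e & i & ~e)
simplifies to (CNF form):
True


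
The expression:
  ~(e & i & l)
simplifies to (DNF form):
~e | ~i | ~l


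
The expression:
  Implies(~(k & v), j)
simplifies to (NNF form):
j | (k & v)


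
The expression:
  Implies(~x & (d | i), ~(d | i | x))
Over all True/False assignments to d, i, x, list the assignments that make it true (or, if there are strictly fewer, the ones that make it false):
is false only for:
  d=False, i=True, x=False;
  d=True, i=False, x=False;
  d=True, i=True, x=False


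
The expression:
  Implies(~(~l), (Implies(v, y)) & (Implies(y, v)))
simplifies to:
~l | (v & y) | (~v & ~y)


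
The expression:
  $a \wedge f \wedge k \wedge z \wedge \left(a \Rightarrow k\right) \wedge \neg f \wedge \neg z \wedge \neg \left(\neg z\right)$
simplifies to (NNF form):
$\text{False}$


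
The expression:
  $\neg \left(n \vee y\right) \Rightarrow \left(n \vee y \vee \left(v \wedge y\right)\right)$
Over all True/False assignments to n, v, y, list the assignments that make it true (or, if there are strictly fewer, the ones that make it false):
is false only for:
  n=False, v=False, y=False;
  n=False, v=True, y=False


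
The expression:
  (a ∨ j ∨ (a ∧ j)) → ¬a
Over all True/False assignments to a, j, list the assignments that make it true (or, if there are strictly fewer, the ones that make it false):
is true only for:
  a=False, j=False;
  a=False, j=True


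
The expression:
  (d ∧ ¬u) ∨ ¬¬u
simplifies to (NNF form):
d ∨ u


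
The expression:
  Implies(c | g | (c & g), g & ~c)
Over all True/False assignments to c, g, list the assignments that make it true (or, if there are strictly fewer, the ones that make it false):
is true only for:
  c=False, g=False;
  c=False, g=True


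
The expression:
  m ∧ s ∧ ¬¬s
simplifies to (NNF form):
m ∧ s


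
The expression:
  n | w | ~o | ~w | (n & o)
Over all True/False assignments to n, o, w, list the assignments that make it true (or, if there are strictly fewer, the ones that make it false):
is always true.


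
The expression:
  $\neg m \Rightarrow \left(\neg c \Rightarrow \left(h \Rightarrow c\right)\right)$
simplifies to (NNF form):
$c \vee m \vee \neg h$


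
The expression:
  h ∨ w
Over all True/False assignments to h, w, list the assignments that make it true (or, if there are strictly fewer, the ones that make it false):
is false only for:
  h=False, w=False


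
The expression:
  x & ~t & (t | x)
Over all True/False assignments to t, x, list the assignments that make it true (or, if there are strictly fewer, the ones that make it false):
is true only for:
  t=False, x=True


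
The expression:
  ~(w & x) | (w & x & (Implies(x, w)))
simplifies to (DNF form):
True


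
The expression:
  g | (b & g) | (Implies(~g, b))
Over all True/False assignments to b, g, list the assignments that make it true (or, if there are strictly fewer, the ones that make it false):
is false only for:
  b=False, g=False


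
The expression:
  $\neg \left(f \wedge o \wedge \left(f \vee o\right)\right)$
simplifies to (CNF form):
$\neg f \vee \neg o$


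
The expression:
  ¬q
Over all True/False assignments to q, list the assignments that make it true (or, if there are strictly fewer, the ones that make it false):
is true only for:
  q=False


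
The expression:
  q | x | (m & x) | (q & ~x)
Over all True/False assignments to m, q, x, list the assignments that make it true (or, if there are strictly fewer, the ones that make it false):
is false only for:
  m=False, q=False, x=False;
  m=True, q=False, x=False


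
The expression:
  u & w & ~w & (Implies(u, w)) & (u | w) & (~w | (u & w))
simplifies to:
False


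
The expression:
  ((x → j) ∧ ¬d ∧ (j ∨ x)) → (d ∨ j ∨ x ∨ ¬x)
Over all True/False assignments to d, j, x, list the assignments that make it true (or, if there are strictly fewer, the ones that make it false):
is always true.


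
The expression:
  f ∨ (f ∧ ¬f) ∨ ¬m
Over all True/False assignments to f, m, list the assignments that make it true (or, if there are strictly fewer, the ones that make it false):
is false only for:
  f=False, m=True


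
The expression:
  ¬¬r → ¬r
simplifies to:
¬r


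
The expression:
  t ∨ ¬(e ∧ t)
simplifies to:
True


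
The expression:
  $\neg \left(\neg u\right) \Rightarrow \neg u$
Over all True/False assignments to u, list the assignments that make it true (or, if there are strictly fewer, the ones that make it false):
is true only for:
  u=False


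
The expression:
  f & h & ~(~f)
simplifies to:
f & h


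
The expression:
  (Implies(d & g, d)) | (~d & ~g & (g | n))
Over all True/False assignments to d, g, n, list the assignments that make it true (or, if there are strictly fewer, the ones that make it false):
is always true.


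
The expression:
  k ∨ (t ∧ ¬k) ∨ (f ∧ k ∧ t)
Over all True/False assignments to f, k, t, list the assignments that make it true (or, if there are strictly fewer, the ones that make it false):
is false only for:
  f=False, k=False, t=False;
  f=True, k=False, t=False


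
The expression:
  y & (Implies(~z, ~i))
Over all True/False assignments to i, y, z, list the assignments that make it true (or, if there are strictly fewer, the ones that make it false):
is true only for:
  i=False, y=True, z=False;
  i=False, y=True, z=True;
  i=True, y=True, z=True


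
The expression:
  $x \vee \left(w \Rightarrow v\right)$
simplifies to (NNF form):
$v \vee x \vee \neg w$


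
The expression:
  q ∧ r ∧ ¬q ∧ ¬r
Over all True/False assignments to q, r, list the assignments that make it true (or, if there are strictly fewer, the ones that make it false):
is never true.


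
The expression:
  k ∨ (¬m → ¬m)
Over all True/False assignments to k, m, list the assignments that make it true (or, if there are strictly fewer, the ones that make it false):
is always true.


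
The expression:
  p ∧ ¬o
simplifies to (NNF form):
p ∧ ¬o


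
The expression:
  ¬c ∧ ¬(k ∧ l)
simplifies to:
¬c ∧ (¬k ∨ ¬l)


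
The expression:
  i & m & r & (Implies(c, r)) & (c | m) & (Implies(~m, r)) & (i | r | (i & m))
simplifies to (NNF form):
i & m & r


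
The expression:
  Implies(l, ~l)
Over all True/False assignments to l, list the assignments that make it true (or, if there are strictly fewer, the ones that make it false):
is true only for:
  l=False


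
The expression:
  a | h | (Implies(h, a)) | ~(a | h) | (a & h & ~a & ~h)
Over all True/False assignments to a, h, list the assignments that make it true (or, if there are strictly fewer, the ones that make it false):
is always true.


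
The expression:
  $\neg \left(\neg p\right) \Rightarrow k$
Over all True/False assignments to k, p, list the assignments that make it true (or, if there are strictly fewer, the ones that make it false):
is false only for:
  k=False, p=True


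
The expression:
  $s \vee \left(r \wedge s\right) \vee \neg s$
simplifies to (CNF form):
$\text{True}$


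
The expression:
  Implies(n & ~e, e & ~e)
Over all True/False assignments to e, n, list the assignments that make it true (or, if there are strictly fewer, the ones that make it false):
is false only for:
  e=False, n=True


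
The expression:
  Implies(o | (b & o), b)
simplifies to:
b | ~o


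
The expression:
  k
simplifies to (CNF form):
k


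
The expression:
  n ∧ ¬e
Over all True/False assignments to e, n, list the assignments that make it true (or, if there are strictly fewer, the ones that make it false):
is true only for:
  e=False, n=True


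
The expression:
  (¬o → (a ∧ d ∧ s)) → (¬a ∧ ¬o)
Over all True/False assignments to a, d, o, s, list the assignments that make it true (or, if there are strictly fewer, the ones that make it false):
is true only for:
  a=False, d=False, o=False, s=False;
  a=False, d=False, o=False, s=True;
  a=False, d=True, o=False, s=False;
  a=False, d=True, o=False, s=True;
  a=True, d=False, o=False, s=False;
  a=True, d=False, o=False, s=True;
  a=True, d=True, o=False, s=False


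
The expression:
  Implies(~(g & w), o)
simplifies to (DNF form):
o | (g & w)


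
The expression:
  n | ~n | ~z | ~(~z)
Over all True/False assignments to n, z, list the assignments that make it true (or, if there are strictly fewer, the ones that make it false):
is always true.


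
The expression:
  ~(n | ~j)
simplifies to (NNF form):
j & ~n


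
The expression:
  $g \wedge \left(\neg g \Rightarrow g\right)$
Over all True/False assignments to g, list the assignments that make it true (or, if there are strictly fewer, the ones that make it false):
is true only for:
  g=True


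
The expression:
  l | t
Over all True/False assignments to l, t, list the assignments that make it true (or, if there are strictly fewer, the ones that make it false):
is false only for:
  l=False, t=False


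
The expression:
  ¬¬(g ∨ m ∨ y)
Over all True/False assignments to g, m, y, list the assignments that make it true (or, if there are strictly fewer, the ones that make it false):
is false only for:
  g=False, m=False, y=False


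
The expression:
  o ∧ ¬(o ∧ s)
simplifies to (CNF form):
o ∧ ¬s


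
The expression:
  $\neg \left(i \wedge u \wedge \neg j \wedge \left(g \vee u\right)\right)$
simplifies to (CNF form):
$j \vee \neg i \vee \neg u$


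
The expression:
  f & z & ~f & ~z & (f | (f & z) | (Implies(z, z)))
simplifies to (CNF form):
False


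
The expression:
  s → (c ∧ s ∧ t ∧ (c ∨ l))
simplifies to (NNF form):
(c ∧ t) ∨ ¬s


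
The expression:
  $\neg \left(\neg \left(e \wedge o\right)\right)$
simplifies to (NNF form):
$e \wedge o$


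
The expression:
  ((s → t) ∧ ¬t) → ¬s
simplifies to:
True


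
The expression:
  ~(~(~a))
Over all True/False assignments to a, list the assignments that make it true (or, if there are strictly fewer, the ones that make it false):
is true only for:
  a=False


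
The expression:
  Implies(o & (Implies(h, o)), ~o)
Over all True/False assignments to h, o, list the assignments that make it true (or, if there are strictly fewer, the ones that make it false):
is true only for:
  h=False, o=False;
  h=True, o=False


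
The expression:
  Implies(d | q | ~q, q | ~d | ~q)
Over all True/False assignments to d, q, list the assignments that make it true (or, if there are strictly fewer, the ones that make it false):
is always true.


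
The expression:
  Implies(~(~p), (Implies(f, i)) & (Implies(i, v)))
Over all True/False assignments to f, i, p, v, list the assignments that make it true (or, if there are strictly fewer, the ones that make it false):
is false only for:
  f=False, i=True, p=True, v=False;
  f=True, i=False, p=True, v=False;
  f=True, i=False, p=True, v=True;
  f=True, i=True, p=True, v=False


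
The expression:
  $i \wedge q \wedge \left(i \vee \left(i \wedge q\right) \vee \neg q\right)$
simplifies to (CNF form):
$i \wedge q$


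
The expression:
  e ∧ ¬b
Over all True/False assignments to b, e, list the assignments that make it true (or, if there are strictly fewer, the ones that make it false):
is true only for:
  b=False, e=True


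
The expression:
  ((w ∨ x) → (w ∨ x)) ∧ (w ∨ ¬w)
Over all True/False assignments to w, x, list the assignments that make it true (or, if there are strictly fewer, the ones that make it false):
is always true.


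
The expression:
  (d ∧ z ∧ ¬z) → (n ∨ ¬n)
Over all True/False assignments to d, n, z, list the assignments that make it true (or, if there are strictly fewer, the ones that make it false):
is always true.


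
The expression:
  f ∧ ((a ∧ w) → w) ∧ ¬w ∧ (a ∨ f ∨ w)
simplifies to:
f ∧ ¬w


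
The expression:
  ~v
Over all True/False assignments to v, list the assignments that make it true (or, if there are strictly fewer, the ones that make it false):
is true only for:
  v=False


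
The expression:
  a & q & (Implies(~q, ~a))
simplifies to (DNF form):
a & q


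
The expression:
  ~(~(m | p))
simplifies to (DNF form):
m | p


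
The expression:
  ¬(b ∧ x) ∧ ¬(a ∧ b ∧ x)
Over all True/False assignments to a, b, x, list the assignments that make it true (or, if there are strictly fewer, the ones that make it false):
is false only for:
  a=False, b=True, x=True;
  a=True, b=True, x=True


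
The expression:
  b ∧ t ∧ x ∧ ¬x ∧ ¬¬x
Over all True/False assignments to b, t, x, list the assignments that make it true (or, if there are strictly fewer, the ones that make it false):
is never true.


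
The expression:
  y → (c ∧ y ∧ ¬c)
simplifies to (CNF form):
¬y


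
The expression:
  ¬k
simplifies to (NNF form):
¬k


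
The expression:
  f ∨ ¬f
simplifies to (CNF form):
True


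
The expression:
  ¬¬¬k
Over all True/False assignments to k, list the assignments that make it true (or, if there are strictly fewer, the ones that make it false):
is true only for:
  k=False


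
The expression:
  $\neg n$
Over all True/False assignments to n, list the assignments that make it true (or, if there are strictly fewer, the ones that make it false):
is true only for:
  n=False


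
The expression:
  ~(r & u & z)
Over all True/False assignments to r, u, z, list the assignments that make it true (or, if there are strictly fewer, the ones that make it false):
is false only for:
  r=True, u=True, z=True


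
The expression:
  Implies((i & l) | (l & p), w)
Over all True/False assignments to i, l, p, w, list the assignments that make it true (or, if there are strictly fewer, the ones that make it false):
is false only for:
  i=False, l=True, p=True, w=False;
  i=True, l=True, p=False, w=False;
  i=True, l=True, p=True, w=False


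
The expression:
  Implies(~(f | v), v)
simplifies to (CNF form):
f | v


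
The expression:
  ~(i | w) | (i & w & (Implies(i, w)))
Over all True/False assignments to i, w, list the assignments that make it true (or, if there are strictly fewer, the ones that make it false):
is true only for:
  i=False, w=False;
  i=True, w=True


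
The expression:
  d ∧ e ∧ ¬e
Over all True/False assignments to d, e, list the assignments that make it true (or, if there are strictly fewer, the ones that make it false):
is never true.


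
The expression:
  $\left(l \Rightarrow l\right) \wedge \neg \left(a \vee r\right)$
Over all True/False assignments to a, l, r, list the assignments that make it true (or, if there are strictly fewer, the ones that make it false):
is true only for:
  a=False, l=False, r=False;
  a=False, l=True, r=False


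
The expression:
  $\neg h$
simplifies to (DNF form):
$\neg h$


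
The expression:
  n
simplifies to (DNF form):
n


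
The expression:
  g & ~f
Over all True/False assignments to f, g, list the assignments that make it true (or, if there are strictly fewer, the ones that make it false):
is true only for:
  f=False, g=True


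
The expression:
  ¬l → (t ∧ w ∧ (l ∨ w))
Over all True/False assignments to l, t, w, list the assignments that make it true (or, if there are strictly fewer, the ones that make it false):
is false only for:
  l=False, t=False, w=False;
  l=False, t=False, w=True;
  l=False, t=True, w=False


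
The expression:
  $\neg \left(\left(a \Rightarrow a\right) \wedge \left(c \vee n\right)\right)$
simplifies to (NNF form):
$\neg c \wedge \neg n$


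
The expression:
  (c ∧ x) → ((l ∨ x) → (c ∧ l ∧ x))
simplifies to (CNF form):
l ∨ ¬c ∨ ¬x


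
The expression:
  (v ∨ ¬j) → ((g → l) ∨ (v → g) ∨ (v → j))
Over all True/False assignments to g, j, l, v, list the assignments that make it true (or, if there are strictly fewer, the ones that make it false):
is always true.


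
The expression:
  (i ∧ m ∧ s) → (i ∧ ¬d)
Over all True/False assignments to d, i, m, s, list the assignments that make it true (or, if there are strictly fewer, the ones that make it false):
is false only for:
  d=True, i=True, m=True, s=True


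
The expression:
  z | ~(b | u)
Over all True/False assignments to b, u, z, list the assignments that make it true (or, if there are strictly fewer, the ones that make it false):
is false only for:
  b=False, u=True, z=False;
  b=True, u=False, z=False;
  b=True, u=True, z=False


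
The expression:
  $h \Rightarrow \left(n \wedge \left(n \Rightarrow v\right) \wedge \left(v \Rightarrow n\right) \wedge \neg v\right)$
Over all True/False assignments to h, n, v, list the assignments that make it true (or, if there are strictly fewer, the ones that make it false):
is true only for:
  h=False, n=False, v=False;
  h=False, n=False, v=True;
  h=False, n=True, v=False;
  h=False, n=True, v=True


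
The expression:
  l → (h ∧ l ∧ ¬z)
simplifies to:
(h ∧ ¬z) ∨ ¬l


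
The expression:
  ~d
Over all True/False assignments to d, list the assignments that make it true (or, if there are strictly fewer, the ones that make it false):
is true only for:
  d=False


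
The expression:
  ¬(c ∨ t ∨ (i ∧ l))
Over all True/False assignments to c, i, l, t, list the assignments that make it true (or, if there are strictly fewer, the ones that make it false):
is true only for:
  c=False, i=False, l=False, t=False;
  c=False, i=False, l=True, t=False;
  c=False, i=True, l=False, t=False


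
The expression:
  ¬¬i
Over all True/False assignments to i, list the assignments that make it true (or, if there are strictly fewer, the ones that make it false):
is true only for:
  i=True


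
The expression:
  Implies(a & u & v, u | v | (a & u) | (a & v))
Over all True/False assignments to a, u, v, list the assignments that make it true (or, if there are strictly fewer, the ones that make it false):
is always true.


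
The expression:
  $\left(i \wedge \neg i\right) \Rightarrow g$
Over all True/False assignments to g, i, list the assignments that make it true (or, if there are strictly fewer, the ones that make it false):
is always true.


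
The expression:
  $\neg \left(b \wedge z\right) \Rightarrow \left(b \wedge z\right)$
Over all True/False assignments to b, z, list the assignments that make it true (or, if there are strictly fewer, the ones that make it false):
is true only for:
  b=True, z=True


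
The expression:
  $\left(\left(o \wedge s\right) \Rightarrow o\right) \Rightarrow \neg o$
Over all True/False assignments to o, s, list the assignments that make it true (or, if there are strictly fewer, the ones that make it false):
is true only for:
  o=False, s=False;
  o=False, s=True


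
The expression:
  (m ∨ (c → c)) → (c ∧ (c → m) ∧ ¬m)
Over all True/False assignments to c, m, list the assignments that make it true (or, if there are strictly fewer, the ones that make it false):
is never true.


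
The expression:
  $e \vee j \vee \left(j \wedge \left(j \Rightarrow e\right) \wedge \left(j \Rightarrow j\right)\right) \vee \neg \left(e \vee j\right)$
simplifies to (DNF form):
$\text{True}$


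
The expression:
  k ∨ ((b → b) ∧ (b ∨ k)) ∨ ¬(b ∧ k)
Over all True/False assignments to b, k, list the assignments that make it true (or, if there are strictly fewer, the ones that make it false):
is always true.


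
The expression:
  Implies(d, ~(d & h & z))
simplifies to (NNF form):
~d | ~h | ~z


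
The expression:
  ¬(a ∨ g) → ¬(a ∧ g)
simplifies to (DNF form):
True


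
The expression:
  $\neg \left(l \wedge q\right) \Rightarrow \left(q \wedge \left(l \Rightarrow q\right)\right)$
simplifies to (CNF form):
$q$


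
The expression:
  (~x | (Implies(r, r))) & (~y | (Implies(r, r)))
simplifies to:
True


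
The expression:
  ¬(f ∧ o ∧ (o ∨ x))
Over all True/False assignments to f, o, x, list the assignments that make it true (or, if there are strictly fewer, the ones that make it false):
is false only for:
  f=True, o=True, x=False;
  f=True, o=True, x=True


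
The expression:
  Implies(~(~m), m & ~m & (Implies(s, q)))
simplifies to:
~m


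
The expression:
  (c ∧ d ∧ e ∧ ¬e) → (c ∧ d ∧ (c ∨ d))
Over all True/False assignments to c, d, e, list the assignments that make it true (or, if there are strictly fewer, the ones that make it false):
is always true.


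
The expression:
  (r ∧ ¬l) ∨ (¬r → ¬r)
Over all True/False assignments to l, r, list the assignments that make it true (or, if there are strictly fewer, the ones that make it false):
is always true.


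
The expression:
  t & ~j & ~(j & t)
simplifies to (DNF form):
t & ~j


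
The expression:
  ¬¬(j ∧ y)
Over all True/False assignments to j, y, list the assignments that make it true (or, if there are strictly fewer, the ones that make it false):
is true only for:
  j=True, y=True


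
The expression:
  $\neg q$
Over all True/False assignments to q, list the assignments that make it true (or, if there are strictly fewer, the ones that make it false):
is true only for:
  q=False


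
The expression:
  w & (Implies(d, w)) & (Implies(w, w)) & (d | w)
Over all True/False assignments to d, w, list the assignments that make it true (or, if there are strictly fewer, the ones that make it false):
is true only for:
  d=False, w=True;
  d=True, w=True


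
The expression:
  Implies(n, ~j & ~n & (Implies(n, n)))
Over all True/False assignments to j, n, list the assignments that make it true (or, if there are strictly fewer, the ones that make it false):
is true only for:
  j=False, n=False;
  j=True, n=False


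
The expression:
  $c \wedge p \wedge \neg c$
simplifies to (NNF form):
$\text{False}$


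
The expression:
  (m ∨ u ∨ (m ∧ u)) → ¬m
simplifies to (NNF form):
¬m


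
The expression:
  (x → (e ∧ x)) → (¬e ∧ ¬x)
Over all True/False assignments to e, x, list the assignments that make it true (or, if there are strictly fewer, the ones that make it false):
is true only for:
  e=False, x=False;
  e=False, x=True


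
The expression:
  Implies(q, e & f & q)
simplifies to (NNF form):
~q | (e & f)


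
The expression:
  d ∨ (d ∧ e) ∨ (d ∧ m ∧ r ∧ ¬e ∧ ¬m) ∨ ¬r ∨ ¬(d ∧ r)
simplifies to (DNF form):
True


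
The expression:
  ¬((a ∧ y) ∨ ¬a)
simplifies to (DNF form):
a ∧ ¬y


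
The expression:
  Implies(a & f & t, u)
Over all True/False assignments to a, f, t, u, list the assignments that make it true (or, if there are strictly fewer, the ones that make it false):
is false only for:
  a=True, f=True, t=True, u=False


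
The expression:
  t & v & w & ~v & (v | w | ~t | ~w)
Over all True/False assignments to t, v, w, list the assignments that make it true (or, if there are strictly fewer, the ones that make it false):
is never true.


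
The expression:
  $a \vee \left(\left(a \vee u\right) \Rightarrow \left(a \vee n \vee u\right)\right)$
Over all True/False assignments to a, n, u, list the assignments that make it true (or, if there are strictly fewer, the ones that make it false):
is always true.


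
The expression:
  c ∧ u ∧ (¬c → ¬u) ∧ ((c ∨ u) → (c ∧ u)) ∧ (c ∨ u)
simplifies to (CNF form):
c ∧ u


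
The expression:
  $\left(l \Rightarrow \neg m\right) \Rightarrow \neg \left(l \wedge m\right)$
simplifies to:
$\text{True}$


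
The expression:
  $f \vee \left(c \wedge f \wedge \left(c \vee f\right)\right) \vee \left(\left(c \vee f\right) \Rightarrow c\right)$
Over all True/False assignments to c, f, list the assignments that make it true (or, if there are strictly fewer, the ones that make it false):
is always true.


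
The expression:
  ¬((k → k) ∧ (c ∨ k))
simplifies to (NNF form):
¬c ∧ ¬k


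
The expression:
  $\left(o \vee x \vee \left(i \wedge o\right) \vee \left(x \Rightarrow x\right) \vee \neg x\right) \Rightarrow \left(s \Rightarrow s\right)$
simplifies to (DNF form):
$\text{True}$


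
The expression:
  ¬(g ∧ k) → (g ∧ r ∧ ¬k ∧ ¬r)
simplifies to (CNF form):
g ∧ k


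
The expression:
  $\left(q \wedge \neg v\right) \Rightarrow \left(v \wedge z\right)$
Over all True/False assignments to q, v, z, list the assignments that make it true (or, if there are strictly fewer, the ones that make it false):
is false only for:
  q=True, v=False, z=False;
  q=True, v=False, z=True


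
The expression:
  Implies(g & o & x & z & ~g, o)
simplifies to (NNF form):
True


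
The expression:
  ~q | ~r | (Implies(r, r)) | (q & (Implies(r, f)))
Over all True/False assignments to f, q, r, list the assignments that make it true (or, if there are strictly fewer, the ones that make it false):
is always true.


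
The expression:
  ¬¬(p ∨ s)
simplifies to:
p ∨ s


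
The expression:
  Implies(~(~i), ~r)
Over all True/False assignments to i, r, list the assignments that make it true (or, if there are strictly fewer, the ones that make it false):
is false only for:
  i=True, r=True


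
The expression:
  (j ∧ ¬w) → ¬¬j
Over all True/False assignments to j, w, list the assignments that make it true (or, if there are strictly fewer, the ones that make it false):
is always true.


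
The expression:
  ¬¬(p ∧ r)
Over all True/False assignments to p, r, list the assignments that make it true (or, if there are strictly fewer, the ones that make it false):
is true only for:
  p=True, r=True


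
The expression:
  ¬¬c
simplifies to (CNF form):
c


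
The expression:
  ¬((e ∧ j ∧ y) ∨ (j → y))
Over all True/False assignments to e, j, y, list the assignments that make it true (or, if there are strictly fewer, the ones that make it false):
is true only for:
  e=False, j=True, y=False;
  e=True, j=True, y=False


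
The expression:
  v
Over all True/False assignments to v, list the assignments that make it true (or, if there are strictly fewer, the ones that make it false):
is true only for:
  v=True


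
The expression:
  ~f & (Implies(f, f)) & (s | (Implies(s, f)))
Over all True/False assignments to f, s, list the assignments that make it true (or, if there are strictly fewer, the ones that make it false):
is true only for:
  f=False, s=False;
  f=False, s=True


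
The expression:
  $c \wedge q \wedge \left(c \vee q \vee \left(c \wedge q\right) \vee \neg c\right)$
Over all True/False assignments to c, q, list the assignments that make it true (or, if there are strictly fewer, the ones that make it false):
is true only for:
  c=True, q=True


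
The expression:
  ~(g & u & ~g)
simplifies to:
True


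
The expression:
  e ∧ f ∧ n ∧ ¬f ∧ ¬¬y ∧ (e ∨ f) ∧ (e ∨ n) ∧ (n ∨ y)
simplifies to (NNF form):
False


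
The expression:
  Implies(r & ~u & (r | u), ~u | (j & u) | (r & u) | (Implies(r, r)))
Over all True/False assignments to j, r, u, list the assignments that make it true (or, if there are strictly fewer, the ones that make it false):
is always true.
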